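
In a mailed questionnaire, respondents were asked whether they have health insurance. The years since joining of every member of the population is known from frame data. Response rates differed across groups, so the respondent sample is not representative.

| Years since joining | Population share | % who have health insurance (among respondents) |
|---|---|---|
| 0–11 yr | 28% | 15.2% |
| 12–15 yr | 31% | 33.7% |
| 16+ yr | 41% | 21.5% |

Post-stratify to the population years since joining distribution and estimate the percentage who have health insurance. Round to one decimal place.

23.5%

Post-stratification weights by population share, not respondent share:
  0–11 yr: 0.28 × 15.2 = 4.256
  12–15 yr: 0.31 × 33.7 = 10.447
  16+ yr: 0.41 × 21.5 = 8.815
Post-stratified estimate = 23.518 → 23.5%.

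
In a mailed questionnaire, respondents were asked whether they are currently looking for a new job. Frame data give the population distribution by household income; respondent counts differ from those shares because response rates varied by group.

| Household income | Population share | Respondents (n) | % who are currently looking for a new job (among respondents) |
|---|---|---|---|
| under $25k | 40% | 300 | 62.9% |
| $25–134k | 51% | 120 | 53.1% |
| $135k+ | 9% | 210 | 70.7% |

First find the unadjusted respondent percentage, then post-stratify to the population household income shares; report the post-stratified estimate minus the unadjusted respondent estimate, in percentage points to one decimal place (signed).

-5.0 percentage points

Without adjustment, the pooled respondent share is:
  (300/630)×62.9 + (120/630)×53.1 + (210/630)×70.7 = 63.6333%
Post-stratifying to population shares instead:
  0.4×62.9 + 0.51×53.1 + 0.09×70.7 = 58.604%
Difference = 58.604 − 63.6333 = -5.0293 pp.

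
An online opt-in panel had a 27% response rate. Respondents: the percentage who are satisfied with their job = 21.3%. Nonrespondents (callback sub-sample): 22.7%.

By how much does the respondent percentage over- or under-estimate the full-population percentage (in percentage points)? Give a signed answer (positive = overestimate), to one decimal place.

-1.0 percentage points

Nonresponse fraction = 1 − 0.27 = 0.73.
Bias = (nonresponse fraction) × (respondent percentage − nonrespondent percentage)
     = 0.73 × (21.3 − 22.7) = 0.73 × -1.4 = -1.022.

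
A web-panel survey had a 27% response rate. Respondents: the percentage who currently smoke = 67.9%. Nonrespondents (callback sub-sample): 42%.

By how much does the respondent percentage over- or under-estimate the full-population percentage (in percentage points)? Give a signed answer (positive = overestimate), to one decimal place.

+18.9 percentage points

Nonresponse fraction = 1 − 0.27 = 0.73.
Bias = (nonresponse fraction) × (respondent percentage − nonrespondent percentage)
     = 0.73 × (67.9 − 42) = 0.73 × 25.9 = 18.907.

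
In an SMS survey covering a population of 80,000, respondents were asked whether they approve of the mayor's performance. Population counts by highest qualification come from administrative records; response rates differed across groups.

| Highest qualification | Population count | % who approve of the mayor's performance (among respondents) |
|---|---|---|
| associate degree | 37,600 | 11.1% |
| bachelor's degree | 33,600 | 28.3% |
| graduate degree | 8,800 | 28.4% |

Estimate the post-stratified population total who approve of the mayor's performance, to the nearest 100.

16,200

Each cell contributes its population count × the respondent rate:
  associate degree: 37,600 × 11.1% = 4173.6
  bachelor's degree: 33,600 × 28.3% = 9508.8
  graduate degree: 8,800 × 28.4% = 2499.2
Estimated total = 16181.6 → 16,200.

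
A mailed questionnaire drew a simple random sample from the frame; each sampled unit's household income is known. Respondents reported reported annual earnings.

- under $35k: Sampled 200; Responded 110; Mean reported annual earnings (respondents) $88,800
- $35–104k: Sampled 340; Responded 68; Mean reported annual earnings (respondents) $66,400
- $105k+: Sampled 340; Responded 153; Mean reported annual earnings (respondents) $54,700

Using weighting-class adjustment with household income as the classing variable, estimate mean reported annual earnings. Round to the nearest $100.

Response rates by class: under $35k 110/200 = 55%, $35–104k 68/340 = 20%, $105k+ 153/340 = 45%.
Each respondent's weight = sampled/responded in their class; summing within a class gives n_sampled, so:
  under $35k: 200 × 88,800 = 17,760,000
  $35–104k: 340 × 66,400 = 22,576,000
  $105k+: 340 × 54,700 = 18,598,000
Adjusted estimate = 58,934,000 / 880 = 66970.5 → $67,000.

$67,000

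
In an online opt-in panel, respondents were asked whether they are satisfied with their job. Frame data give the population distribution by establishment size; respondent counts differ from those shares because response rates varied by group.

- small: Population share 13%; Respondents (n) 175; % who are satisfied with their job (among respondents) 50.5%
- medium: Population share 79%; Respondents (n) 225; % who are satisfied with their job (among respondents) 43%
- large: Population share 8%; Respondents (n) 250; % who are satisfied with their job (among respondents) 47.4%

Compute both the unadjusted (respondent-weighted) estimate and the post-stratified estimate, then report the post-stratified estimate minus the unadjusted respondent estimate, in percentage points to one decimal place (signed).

-2.4 percentage points

Unadjusted (pooled respondent) estimate weights by respondent counts:
  (175/650)×50.5 + (225/650)×43 + (250/650)×47.4 = 46.7115%
Post-stratified estimate weights by population shares:
  0.13×50.5 + 0.79×43 + 0.08×47.4 = 44.327%
Difference = 44.327 − 46.7115 = -2.3845 pp.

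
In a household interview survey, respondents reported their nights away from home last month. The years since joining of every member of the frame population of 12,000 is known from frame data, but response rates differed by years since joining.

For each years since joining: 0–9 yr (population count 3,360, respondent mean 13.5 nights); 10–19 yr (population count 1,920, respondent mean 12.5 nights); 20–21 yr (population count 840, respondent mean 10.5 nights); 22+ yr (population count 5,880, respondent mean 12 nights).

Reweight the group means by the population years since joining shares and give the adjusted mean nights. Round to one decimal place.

12.4

Reweight to the known years since joining distribution:
  0–9 yr: (3,360/12,000) × 13.5 = 3.78
  10–19 yr: (1,920/12,000) × 12.5 = 2
  20–21 yr: (840/12,000) × 10.5 = 0.735
  22+ yr: (5,880/12,000) × 12 = 5.88
Post-stratified estimate = 12.395 → 12.4.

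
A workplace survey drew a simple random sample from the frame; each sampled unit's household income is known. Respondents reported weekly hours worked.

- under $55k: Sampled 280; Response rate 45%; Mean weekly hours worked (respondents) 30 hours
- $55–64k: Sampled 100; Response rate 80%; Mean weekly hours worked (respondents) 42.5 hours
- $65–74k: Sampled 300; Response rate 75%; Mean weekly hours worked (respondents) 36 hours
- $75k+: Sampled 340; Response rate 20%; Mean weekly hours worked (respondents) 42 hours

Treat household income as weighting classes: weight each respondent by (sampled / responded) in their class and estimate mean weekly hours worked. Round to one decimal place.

37.0

Each respondent's weight = sampled/responded in their class; summing within a class gives n_sampled, so:
  under $55k: 280 × 30 = 8400
  $55–64k: 100 × 42.5 = 4250
  $65–74k: 300 × 36 = 10,800
  $75k+: 340 × 42 = 14,280
Adjusted estimate = 37,730 / 1,020 = 36.9902 → 37.0.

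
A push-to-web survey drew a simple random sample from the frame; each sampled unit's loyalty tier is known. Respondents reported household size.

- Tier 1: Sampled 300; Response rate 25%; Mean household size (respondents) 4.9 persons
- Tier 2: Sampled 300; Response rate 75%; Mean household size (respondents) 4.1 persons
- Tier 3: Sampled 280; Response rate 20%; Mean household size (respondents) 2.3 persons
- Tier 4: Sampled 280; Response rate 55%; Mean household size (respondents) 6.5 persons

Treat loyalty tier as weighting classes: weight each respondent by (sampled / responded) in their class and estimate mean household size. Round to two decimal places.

Weighting each respondent by the inverse class response rate inflates each class back to its sampled size, so the class weight is n_sampled:
  Tier 1: 300 × 4.9 = 1470
  Tier 2: 300 × 4.1 = 1230
  Tier 3: 280 × 2.3 = 644
  Tier 4: 280 × 6.5 = 1820
Adjusted estimate = 5164 / 1,160 = 4.45172 → 4.45.

4.45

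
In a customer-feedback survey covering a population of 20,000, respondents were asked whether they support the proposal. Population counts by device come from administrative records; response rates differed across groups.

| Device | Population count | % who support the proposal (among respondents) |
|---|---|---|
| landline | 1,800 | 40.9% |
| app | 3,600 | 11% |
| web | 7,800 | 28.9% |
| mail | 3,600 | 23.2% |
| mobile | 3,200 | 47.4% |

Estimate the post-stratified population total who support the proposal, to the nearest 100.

5,700

Estimated count per cell = population count × respondent percentage:
  landline: 1,800 × 40.9% = 736.2
  app: 3,600 × 11% = 396
  web: 7,800 × 28.9% = 2254.2
  mail: 3,600 × 23.2% = 835.2
  mobile: 3,200 × 47.4% = 1516.8
Estimated total = 5738.4 → 5,700.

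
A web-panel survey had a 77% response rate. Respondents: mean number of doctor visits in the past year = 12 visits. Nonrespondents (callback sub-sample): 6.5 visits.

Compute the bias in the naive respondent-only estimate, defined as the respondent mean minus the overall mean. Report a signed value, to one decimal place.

+1.3

Nonresponse fraction = 1 − 0.77 = 0.23.
Bias = (nonresponse fraction) × (respondent mean − nonrespondent mean)
     = 0.23 × (12 − 6.5) = 0.23 × 5.5 = 1.265.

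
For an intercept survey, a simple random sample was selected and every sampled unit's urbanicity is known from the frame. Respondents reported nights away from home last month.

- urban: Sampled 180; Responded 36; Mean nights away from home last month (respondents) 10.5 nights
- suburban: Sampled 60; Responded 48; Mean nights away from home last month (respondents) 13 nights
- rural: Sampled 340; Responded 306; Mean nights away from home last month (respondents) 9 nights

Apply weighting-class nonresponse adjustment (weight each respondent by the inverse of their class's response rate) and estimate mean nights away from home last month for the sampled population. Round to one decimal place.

9.9

Response rates by class: urban 36/180 = 20%, suburban 48/60 = 80%, rural 306/340 = 90%.
Weighting each respondent by the inverse class response rate inflates each class back to its sampled size, so the class weight is n_sampled:
  urban: 180 × 10.5 = 1890
  suburban: 60 × 13 = 780
  rural: 340 × 9 = 3060
Adjusted estimate = 5730 / 580 = 9.87931 → 9.9.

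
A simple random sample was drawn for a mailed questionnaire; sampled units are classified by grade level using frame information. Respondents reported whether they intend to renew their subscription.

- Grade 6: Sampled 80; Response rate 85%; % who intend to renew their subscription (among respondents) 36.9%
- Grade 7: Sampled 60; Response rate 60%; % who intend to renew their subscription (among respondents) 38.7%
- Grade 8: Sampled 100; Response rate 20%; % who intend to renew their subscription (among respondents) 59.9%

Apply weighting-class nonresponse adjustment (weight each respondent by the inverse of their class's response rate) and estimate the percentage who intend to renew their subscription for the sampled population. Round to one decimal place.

46.9%

Each respondent's weight = sampled/responded in their class; summing within a class gives n_sampled, so:
  Grade 6: 80 × 36.9 = 2952
  Grade 7: 60 × 38.7 = 2322
  Grade 8: 100 × 59.9 = 5990
Adjusted estimate = 11,264 / 240 = 46.9333 → 46.9%.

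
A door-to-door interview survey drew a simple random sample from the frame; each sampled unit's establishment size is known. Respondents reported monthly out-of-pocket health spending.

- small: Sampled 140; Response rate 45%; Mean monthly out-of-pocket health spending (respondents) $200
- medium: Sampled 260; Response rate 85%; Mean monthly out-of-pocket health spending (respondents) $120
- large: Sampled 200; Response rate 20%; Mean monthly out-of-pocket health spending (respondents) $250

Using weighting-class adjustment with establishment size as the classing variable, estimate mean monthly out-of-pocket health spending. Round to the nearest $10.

Weighting each respondent by the inverse class response rate inflates each class back to its sampled size, so the class weight is n_sampled:
  small: 140 × 200 = 28,000
  medium: 260 × 120 = 31,200
  large: 200 × 250 = 50,000
Adjusted estimate = 109,200 / 600 = 182 → $180.

$180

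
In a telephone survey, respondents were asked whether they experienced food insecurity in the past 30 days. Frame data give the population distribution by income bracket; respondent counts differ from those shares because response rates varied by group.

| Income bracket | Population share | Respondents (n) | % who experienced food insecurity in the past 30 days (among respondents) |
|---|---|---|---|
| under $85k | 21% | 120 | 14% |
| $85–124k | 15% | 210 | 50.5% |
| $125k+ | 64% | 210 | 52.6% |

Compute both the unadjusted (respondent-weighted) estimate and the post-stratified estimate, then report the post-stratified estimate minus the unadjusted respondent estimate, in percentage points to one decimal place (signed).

+1.0 percentage points

Without adjustment, the pooled respondent share is:
  (120/540)×14 + (210/540)×50.5 + (210/540)×52.6 = 43.2056%
Reweighting by population income bracket shares:
  0.21×14 + 0.15×50.5 + 0.64×52.6 = 44.179%
Difference = 44.179 − 43.2056 = 0.9734 pp.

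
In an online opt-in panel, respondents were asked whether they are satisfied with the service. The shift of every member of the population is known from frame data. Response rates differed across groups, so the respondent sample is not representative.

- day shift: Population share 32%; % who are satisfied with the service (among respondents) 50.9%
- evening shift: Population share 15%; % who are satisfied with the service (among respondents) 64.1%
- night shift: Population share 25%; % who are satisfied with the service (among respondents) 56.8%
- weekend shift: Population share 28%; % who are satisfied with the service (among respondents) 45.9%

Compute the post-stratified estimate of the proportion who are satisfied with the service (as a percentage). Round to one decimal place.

53.0%

Weight each group's respondent value by its population share:
  day shift: 0.32 × 50.9 = 16.288
  evening shift: 0.15 × 64.1 = 9.615
  night shift: 0.25 × 56.8 = 14.2
  weekend shift: 0.28 × 45.9 = 12.852
Post-stratified estimate = 52.955 → 53.0%.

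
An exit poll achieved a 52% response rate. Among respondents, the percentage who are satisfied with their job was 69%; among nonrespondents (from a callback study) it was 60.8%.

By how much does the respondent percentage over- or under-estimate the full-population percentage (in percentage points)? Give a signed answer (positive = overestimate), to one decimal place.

Nonresponse fraction = 1 − 0.52 = 0.48.
Bias = (nonresponse fraction) × (respondent percentage − nonrespondent percentage)
     = 0.48 × (69 − 60.8) = 0.48 × 8.2 = 3.936.

+3.9 percentage points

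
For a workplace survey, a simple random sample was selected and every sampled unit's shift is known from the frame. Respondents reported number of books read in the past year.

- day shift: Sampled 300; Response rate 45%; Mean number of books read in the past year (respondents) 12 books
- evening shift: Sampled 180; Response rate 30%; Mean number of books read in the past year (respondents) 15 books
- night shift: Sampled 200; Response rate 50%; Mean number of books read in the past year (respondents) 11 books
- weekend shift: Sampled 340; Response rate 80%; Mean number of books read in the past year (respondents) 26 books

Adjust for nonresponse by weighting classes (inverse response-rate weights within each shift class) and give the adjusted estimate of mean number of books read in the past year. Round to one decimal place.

With weight = n_sampled/n_responded per class, the weighted class total is n_sampled:
  day shift: 300 × 12 = 3600
  evening shift: 180 × 15 = 2700
  night shift: 200 × 11 = 2200
  weekend shift: 340 × 26 = 8840
Adjusted estimate = 17,340 / 1,020 = 17 → 17.0.

17.0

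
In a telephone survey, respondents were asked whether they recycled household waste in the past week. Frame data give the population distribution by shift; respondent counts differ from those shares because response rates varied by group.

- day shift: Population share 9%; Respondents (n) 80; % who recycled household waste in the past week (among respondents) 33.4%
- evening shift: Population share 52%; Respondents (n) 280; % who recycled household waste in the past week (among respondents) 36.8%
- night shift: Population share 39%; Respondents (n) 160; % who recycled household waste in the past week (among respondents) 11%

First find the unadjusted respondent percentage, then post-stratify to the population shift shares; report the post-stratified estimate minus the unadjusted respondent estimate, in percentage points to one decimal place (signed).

Without adjustment, the pooled respondent share is:
  (80/520)×33.4 + (280/520)×36.8 + (160/520)×11 = 28.3385%
Post-stratifying to population shares instead:
  0.09×33.4 + 0.52×36.8 + 0.39×11 = 26.432%
Difference = 26.432 − 28.3385 = -1.9065 pp.

-1.9 percentage points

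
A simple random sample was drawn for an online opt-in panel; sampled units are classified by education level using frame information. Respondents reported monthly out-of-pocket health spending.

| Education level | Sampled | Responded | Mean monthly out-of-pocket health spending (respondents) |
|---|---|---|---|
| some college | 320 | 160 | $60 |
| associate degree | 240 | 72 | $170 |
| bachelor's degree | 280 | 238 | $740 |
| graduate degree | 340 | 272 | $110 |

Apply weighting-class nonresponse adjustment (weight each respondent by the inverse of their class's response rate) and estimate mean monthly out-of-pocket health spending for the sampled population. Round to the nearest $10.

$260

Response rates by class: some college 160/320 = 50%, associate degree 72/240 = 30%, bachelor's degree 238/280 = 85%, graduate degree 272/340 = 80%.
Each respondent's weight = sampled/responded in their class; summing within a class gives n_sampled, so:
  some college: 320 × 60 = 19,200
  associate degree: 240 × 170 = 40,800
  bachelor's degree: 280 × 740 = 207,200
  graduate degree: 340 × 110 = 37,400
Adjusted estimate = 304,600 / 1,180 = 258.136 → $260.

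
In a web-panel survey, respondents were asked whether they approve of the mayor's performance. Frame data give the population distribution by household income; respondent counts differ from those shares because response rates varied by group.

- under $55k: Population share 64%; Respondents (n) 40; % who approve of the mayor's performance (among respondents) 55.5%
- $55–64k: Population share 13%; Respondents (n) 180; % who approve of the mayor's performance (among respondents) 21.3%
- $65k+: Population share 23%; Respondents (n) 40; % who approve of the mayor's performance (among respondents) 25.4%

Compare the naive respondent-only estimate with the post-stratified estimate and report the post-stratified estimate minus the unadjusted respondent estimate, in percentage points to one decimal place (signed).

Naive respondent-only estimate (weights = respondent counts):
  (40/260)×55.5 + (180/260)×21.3 + (40/260)×25.4 = 27.1923%
Post-stratified estimate weights by population shares:
  0.64×55.5 + 0.13×21.3 + 0.23×25.4 = 44.131%
Difference = 44.131 − 27.1923 = 16.9387 pp.

+16.9 percentage points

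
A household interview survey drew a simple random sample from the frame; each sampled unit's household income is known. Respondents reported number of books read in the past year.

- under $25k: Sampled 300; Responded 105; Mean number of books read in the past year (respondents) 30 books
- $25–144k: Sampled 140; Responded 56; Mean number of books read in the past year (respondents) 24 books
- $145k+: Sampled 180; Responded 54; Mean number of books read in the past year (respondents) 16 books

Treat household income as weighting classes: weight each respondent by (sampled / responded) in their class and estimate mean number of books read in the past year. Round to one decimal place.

24.6

Response rates by class: under $25k 105/300 = 35%, $25–144k 56/140 = 40%, $145k+ 54/180 = 30%.
Each respondent's weight = sampled/responded in their class; summing within a class gives n_sampled, so:
  under $25k: 300 × 30 = 9000
  $25–144k: 140 × 24 = 3360
  $145k+: 180 × 16 = 2880
Adjusted estimate = 15,240 / 620 = 24.5806 → 24.6.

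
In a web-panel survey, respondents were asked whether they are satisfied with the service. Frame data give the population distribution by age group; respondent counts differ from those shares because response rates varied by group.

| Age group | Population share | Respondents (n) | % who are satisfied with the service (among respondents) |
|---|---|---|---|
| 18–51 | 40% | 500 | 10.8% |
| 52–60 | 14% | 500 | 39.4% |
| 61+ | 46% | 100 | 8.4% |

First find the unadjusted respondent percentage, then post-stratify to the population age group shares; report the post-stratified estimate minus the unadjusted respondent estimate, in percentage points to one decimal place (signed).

-9.9 percentage points

Naive respondent-only estimate (weights = respondent counts):
  (500/1100)×10.8 + (500/1100)×39.4 + (100/1100)×8.4 = 23.5818%
Post-stratified estimate weights by population shares:
  0.4×10.8 + 0.14×39.4 + 0.46×8.4 = 13.7%
Difference = 13.7 − 23.5818 = -9.8818 pp.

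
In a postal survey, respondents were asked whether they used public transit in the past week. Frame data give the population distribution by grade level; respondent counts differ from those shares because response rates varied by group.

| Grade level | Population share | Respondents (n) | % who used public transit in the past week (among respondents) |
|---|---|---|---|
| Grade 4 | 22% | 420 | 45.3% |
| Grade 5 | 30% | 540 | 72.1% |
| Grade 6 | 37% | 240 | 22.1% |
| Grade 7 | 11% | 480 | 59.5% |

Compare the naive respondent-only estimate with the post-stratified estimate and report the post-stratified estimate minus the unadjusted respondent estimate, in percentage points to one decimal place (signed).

-8.3 percentage points

Naive respondent-only estimate (weights = respondent counts):
  (420/1680)×45.3 + (540/1680)×72.1 + (240/1680)×22.1 + (480/1680)×59.5 = 54.6571%
Post-stratified estimate weights by population shares:
  0.22×45.3 + 0.3×72.1 + 0.37×22.1 + 0.11×59.5 = 46.318%
Difference = 46.318 − 54.6571 = -8.3391 pp.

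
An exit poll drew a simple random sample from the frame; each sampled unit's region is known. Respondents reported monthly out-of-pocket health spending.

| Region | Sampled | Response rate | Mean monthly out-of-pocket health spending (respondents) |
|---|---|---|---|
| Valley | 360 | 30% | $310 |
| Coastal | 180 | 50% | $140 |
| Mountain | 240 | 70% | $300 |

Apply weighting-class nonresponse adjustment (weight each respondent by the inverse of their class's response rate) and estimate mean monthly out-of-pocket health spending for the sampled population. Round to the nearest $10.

$270

Inverse-response-rate weighting restores each class to its sampled count, so class totals weight by n_sampled:
  Valley: 360 × 310 = 111,600
  Coastal: 180 × 140 = 25,200
  Mountain: 240 × 300 = 72,000
Adjusted estimate = 208,800 / 780 = 267.692 → $270.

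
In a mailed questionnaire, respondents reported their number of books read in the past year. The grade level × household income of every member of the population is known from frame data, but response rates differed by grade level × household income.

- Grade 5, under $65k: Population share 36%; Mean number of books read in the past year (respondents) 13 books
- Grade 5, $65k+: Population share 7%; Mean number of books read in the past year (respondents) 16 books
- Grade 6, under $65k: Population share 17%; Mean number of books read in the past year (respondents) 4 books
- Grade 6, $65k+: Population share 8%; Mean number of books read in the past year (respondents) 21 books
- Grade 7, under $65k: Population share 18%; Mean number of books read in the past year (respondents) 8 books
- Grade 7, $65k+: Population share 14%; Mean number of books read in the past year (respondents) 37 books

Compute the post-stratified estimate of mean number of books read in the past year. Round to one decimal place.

14.8

Each cell contributes population-share × respondent value:
  Grade 5, under $65k: 0.36 × 13 = 4.68
  Grade 5, $65k+: 0.07 × 16 = 1.12
  Grade 6, under $65k: 0.17 × 4 = 0.68
  Grade 6, $65k+: 0.08 × 21 = 1.68
  Grade 7, under $65k: 0.18 × 8 = 1.44
  Grade 7, $65k+: 0.14 × 37 = 5.18
Post-stratified estimate = 14.78 → 14.8.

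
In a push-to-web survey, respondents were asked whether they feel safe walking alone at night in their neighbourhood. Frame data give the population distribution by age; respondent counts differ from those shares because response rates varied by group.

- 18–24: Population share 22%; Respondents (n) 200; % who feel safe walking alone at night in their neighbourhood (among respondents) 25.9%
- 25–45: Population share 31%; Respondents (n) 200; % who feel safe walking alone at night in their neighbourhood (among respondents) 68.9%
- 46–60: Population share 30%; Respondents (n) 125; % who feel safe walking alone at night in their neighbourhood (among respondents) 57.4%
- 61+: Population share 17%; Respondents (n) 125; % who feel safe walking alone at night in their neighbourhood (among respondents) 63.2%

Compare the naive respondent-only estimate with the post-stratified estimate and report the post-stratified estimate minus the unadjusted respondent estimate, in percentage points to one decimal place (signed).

Without adjustment, the pooled respondent share is:
  (200/650)×25.9 + (200/650)×68.9 + (125/650)×57.4 + (125/650)×63.2 = 52.3615%
Post-stratifying to population shares instead:
  0.22×25.9 + 0.31×68.9 + 0.3×57.4 + 0.17×63.2 = 55.021%
Difference = 55.021 − 52.3615 = 2.6595 pp.

+2.7 percentage points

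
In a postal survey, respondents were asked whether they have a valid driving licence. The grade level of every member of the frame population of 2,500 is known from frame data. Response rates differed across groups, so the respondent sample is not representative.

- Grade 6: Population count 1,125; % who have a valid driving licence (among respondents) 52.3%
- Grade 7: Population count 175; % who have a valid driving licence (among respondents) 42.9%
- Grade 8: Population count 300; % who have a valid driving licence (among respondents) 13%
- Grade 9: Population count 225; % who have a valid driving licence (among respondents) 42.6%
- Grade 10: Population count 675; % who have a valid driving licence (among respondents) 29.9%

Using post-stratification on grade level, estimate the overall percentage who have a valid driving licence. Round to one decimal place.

40.0%

Post-stratification weights by population share, not respondent share:
  Grade 6: (1,125/2,500) × 52.3 = 23.535
  Grade 7: (175/2,500) × 42.9 = 3.003
  Grade 8: (300/2,500) × 13 = 1.56
  Grade 9: (225/2,500) × 42.6 = 3.834
  Grade 10: (675/2,500) × 29.9 = 8.073
Post-stratified estimate = 40.005 → 40.0%.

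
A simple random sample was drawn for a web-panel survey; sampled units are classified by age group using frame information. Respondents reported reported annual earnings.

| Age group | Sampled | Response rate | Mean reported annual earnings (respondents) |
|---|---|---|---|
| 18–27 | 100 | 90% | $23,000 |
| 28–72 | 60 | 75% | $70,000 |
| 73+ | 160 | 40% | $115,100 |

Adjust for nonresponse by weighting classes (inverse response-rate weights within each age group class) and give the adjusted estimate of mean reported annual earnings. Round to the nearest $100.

$77,900

Inverse-response-rate weighting restores each class to its sampled count, so class totals weight by n_sampled:
  18–27: 100 × 23,000 = 2,300,000
  28–72: 60 × 70,000 = 4,200,000
  73+: 160 × 115,100 = 18,416,000
Adjusted estimate = 24,916,000 / 320 = 77862.5 → $77,900.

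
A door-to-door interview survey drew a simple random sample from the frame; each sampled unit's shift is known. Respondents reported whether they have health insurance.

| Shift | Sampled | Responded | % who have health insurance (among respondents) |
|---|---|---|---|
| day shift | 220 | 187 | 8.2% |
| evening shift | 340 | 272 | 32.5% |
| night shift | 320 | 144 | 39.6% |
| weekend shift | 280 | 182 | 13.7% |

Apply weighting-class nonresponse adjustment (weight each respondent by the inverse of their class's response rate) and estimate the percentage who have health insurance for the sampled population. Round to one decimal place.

Class response rates: day shift 187/220 = 85%, evening shift 272/340 = 80%, night shift 144/320 = 45%, weekend shift 182/280 = 65%.
With weight = n_sampled/n_responded per class, the weighted class total is n_sampled:
  day shift: 220 × 8.2 = 1804
  evening shift: 340 × 32.5 = 11,050
  night shift: 320 × 39.6 = 12,672
  weekend shift: 280 × 13.7 = 3836
Adjusted estimate = 29,362 / 1,160 = 25.3121 → 25.3%.

25.3%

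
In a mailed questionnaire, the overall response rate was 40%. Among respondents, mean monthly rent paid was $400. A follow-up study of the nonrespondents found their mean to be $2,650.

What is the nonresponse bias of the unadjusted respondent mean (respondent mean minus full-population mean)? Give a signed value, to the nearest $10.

-$1,350

Nonresponse fraction = 1 − 0.4 = 0.6.
Bias = (nonresponse fraction) × (respondent mean − nonrespondent mean)
     = 0.6 × (400 − 2650) = 0.6 × -2250 = -1350.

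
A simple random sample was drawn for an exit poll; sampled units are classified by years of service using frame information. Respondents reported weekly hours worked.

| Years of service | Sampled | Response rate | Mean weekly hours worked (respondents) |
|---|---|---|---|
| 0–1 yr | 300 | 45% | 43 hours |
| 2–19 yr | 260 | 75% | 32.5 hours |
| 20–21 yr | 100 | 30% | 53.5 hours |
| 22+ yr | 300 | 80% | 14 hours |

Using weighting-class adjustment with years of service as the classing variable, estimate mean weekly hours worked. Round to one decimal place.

Each respondent's weight = sampled/responded in their class; summing within a class gives n_sampled, so:
  0–1 yr: 300 × 43 = 12,900
  2–19 yr: 260 × 32.5 = 8450
  20–21 yr: 100 × 53.5 = 5350
  22+ yr: 300 × 14 = 4200
Adjusted estimate = 30,900 / 960 = 32.1875 → 32.2.

32.2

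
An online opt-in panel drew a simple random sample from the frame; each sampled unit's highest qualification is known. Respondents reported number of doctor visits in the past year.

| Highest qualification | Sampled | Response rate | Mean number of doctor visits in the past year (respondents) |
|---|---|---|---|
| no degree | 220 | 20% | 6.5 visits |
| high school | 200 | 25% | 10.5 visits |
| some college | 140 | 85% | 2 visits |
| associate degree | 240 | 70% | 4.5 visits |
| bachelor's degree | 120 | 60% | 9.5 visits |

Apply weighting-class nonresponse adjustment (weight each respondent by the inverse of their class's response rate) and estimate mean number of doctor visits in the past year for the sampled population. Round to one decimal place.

6.6

Weighting each respondent by the inverse class response rate inflates each class back to its sampled size, so the class weight is n_sampled:
  no degree: 220 × 6.5 = 1430
  high school: 200 × 10.5 = 2100
  some college: 140 × 2 = 280
  associate degree: 240 × 4.5 = 1080
  bachelor's degree: 120 × 9.5 = 1140
Adjusted estimate = 6030 / 920 = 6.55435 → 6.6.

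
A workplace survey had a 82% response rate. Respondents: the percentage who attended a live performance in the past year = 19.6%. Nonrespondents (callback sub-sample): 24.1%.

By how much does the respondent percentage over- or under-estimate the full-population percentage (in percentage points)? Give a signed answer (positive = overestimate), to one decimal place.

Nonresponse fraction = 1 − 0.82 = 0.18.
Bias = (nonresponse fraction) × (respondent percentage − nonrespondent percentage)
     = 0.18 × (19.6 − 24.1) = 0.18 × -4.5 = -0.81.

-0.8 percentage points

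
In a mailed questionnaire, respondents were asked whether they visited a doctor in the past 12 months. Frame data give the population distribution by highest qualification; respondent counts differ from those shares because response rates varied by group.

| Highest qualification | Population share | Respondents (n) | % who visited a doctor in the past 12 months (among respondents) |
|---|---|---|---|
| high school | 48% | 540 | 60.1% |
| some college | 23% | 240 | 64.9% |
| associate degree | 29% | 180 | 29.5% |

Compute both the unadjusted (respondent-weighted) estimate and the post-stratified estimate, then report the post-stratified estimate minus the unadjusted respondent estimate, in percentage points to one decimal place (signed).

-3.2 percentage points

Naive respondent-only estimate (weights = respondent counts):
  (540/960)×60.1 + (240/960)×64.9 + (180/960)×29.5 = 55.5625%
Post-stratified estimate weights by population shares:
  0.48×60.1 + 0.23×64.9 + 0.29×29.5 = 52.33%
Difference = 52.33 − 55.5625 = -3.2325 pp.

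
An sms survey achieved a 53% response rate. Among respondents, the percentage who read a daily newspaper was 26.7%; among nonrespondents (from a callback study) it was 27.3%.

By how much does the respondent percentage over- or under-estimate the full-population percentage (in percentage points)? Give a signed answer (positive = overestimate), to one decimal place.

Nonresponse fraction = 1 − 0.53 = 0.47.
Bias = (nonresponse fraction) × (respondent percentage − nonrespondent percentage)
     = 0.47 × (26.7 − 27.3) = 0.47 × -0.6 = -0.282.

-0.3 percentage points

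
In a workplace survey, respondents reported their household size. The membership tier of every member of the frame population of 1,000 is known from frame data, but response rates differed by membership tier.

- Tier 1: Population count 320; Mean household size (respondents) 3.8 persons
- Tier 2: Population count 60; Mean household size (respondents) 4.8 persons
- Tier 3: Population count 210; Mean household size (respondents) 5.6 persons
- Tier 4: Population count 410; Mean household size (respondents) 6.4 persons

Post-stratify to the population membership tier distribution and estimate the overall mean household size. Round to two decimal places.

5.30

Weight each group's respondent value by its population share:
  Tier 1: (320/1,000) × 3.8 = 1.216
  Tier 2: (60/1,000) × 4.8 = 0.288
  Tier 3: (210/1,000) × 5.6 = 1.176
  Tier 4: (410/1,000) × 6.4 = 2.624
Post-stratified estimate = 5.304 → 5.30.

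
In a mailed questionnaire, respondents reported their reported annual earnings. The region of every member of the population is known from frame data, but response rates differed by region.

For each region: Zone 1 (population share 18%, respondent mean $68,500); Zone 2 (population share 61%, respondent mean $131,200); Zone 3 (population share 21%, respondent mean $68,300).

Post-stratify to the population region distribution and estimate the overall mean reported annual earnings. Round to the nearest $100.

$106,700

Weight each group's respondent value by its population share:
  Zone 1: 0.18 × 68,500 = 12,330
  Zone 2: 0.61 × 131,200 = 80,032
  Zone 3: 0.21 × 68,300 = 14,343
Post-stratified estimate = 106,705 → $106,700.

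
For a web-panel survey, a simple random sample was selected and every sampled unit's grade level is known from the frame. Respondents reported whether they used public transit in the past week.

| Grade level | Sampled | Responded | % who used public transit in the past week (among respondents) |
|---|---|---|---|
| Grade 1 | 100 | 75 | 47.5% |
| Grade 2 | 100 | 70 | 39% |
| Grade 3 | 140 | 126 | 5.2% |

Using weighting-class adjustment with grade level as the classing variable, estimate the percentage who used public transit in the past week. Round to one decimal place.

27.6%

Class response rates: Grade 1 75/100 = 75%, Grade 2 70/100 = 70%, Grade 3 126/140 = 90%.
Weighting each respondent by the inverse class response rate inflates each class back to its sampled size, so the class weight is n_sampled:
  Grade 1: 100 × 47.5 = 4750
  Grade 2: 100 × 39 = 3900
  Grade 3: 140 × 5.2 = 728
Adjusted estimate = 9378 / 340 = 27.5824 → 27.6%.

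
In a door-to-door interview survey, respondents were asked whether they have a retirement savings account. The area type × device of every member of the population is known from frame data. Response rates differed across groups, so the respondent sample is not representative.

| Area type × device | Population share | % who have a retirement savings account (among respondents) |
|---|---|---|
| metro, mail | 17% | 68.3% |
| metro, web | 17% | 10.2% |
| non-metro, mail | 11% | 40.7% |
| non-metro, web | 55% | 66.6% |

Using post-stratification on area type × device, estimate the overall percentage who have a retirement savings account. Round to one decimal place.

Each cell contributes population-share × respondent value:
  metro, mail: 0.17 × 68.3 = 11.611
  metro, web: 0.17 × 10.2 = 1.734
  non-metro, mail: 0.11 × 40.7 = 4.477
  non-metro, web: 0.55 × 66.6 = 36.63
Post-stratified estimate = 54.452 → 54.5%.

54.5%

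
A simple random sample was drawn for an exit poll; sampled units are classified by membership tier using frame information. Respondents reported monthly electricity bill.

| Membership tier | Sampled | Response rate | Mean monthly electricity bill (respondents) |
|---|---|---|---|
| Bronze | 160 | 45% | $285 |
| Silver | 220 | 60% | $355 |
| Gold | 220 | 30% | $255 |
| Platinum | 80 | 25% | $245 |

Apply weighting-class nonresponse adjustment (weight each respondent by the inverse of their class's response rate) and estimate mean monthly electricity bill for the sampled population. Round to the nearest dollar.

$293

Weighting each respondent by the inverse class response rate inflates each class back to its sampled size, so the class weight is n_sampled:
  Bronze: 160 × 285 = 45,600
  Silver: 220 × 355 = 78,100
  Gold: 220 × 255 = 56,100
  Platinum: 80 × 245 = 19,600
Adjusted estimate = 199,400 / 680 = 293.235 → $293.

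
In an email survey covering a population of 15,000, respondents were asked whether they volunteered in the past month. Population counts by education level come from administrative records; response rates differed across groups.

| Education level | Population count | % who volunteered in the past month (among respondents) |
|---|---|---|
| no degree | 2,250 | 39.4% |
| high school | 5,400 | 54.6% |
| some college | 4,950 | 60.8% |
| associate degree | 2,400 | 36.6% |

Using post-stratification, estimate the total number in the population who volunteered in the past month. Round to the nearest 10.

Apply each group's respondent rate to its population count:
  no degree: 2,250 × 39.4% = 886.5
  high school: 5,400 × 54.6% = 2948.4
  some college: 4,950 × 60.8% = 3009.6
  associate degree: 2,400 × 36.6% = 878.4
Estimated total = 7722.9 → 7,720.

7,720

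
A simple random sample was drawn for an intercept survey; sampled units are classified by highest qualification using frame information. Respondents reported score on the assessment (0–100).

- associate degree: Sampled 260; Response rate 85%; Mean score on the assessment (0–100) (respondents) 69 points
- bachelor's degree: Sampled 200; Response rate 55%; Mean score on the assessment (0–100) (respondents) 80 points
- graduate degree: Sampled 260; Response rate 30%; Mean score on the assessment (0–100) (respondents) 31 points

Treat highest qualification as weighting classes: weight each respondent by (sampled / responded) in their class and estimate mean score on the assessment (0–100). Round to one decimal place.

58.3

Weighting each respondent by the inverse class response rate inflates each class back to its sampled size, so the class weight is n_sampled:
  associate degree: 260 × 69 = 17,940
  bachelor's degree: 200 × 80 = 16,000
  graduate degree: 260 × 31 = 8060
Adjusted estimate = 42,000 / 720 = 58.3333 → 58.3.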